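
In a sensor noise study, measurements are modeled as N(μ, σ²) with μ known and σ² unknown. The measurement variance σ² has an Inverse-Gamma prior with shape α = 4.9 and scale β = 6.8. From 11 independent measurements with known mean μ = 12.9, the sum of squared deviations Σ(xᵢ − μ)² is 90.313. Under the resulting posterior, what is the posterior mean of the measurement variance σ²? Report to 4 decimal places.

5.5273

With known mean μ and an Inverse-Gamma(α, β) prior on σ², the Normal likelihood is conjugate: posterior is Inv-Gamma(α + n/2, β + Σ(xᵢ−μ)²/2).
Posterior: Inv-Gamma(4.9 + 11/2, 6.8 + 90.313/2) = Inv-Gamma(10.40, 51.9565).
E[σ²|data] = β/(α−1) = 51.9565/9.40 = 5.5273.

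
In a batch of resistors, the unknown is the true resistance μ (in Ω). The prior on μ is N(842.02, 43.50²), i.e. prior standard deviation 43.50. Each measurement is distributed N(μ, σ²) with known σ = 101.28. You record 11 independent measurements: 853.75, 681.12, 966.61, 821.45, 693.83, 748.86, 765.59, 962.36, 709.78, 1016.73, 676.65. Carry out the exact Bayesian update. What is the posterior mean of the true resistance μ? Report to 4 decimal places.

819.7623

For Normal data with known variance σ², a Normal(μ₀, σ₀²) prior on μ is conjugate. Posterior precision = 1/σ₀² + n/σ²; posterior mean is the precision-weighted average of μ₀ and x̄.
Σxᵢ = 853.75 + 681.12 + 966.61 + 821.45 + 693.83 + 748.86 + 765.59 + 962.36 + 709.78 + 1016.73 + 676.65 = 8896.73, so n·x̄ = 8896.73.
σ₀² = 43.50² = 1892.25, σ² = 101.28² = 10257.6384; σ² + n·σ₀² = 10257.6384 + 11·1892.25 = 31072.3884.
Posterior mean = (μ₀/σ₀² + n·x̄/σ²)/(1/σ₀² + n/σ²) = (σ²·μ₀ + σ₀²·n·x̄)/(σ² + n·σ₀²) = (10257.6384·842.02 + 1892.25·8896.73)/31072.3884 = 25471974.028068/31072.3884 = 819.7623.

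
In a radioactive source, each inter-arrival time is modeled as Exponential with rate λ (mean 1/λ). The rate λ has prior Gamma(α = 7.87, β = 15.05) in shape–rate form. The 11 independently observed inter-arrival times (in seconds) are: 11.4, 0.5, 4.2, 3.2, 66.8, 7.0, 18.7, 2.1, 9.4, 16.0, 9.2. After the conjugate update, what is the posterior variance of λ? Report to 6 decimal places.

With a Gamma(shape α, rate β) prior on the exponential rate λ, the posterior after n observations with total T = Σxᵢ is Gamma(α+n, β+T).
Sum of observations T = 148.5 seconds; n = 11.
Posterior: Gamma(7.87+11, 15.05+148.5) = Gamma(18.87, 163.55).
Var = α/β² = 0.000705.

0.000705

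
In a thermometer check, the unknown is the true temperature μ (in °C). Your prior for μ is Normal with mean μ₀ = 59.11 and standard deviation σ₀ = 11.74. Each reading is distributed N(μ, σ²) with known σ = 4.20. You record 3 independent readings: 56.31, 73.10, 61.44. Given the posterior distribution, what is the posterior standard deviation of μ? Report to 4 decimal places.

2.3747

For Normal data with known variance σ², a Normal(μ₀, σ₀²) prior on μ is conjugate. Posterior precision = 1/σ₀² + n/σ²; posterior mean is the precision-weighted average of μ₀ and x̄.
σ₀² = 11.74² = 137.8276, σ² = 4.20² = 17.64; σ² + n·σ₀² = 17.64 + 3·137.8276 = 431.1228.
Posterior precision = 1/σ₀² + n/σ² = 1/137.8276 + 3/17.64 = (σ² + n·σ₀²)/(σ₀²σ²) = 431.1228/(137.8276·17.64); posterior variance σₙ² = σ₀²σ²/(σ² + n·σ₀²) = 137.8276·17.64/431.1228 = 5.639411.
Posterior SD = √σₙ² = √(137.8276·17.64/431.1228) = 2.3747.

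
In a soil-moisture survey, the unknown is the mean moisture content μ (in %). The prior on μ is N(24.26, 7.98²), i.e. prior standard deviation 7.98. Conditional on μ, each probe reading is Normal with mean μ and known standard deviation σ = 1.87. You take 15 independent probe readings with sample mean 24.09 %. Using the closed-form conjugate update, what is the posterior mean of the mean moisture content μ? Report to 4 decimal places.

24.0906

For Normal data with known variance σ², a Normal(μ₀, σ₀²) prior on μ is conjugate. Posterior precision = 1/σ₀² + n/σ²; posterior mean is the precision-weighted average of μ₀ and x̄.
n·x̄ = 15·24.09 = 361.35.
σ₀² = 7.98² = 63.6804, σ² = 1.87² = 3.4969; σ² + n·σ₀² = 3.4969 + 15·63.6804 = 958.7029.
Posterior mean = (μ₀/σ₀² + n·x̄/σ²)/(1/σ₀² + n/σ²) = (σ²·μ₀ + σ₀²·n·x̄)/(σ² + n·σ₀²) = (3.4969·24.26 + 63.6804·361.35)/958.7029 = 23095.747334/958.7029 = 24.0906.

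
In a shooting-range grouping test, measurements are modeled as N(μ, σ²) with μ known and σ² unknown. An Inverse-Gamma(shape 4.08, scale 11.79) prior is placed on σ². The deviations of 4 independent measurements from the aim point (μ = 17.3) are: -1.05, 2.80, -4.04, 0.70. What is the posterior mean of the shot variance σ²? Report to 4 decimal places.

4.8557

With known mean μ and an Inverse-Gamma(α, β) prior on σ², the Normal likelihood is conjugate: posterior is Inv-Gamma(α + n/2, β + Σ(xᵢ−μ)²/2).
Σ(xᵢ−μ)² = (-1.05)² + (2.80)² + (-4.04)² + (0.70)² = 25.7541.
Posterior: Inv-Gamma(4.08 + 4/2, 11.79 + 25.7541/2) = Inv-Gamma(6.08, 24.66705).
E[σ²|data] = β/(α−1) = 24.66705/5.08 = 4.8557.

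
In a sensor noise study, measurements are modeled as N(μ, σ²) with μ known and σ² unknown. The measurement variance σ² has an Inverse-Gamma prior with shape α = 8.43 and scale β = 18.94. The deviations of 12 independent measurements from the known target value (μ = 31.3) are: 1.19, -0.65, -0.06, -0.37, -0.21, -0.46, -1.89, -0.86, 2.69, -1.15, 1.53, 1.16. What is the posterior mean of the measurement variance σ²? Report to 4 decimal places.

2.1099

With known mean μ and an Inverse-Gamma(α, β) prior on σ², the Normal likelihood is conjugate: posterior is Inv-Gamma(α + n/2, β + Σ(xᵢ−μ)²/2).
Σ(xᵢ−μ)² = (1.19)² + (-0.65)² + (-0.06)² + (-0.37)² + (-0.21)² + (-0.46)² + (-1.89)² + (-0.86)² + (2.69)² + (-1.15)² + (1.53)² + (1.16)² = 18.7916.
Posterior: Inv-Gamma(8.43 + 12/2, 18.94 + 18.7916/2) = Inv-Gamma(14.43, 28.33580).
E[σ²|data] = β/(α−1) = 28.33580/13.43 = 2.1099.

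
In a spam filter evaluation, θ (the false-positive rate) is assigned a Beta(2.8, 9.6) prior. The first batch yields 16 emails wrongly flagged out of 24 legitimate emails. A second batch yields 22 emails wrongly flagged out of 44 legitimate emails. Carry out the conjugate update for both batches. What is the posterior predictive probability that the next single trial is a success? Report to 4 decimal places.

The Beta prior is conjugate to a Binomial/Bernoulli likelihood; the update adds successes to α and failures to β.
After batch 1: Beta(2.8+16, 9.6+8) = Beta(18.8, 17.6).
After batch 2: Beta(18.8+22, 17.6+22) = Beta(40.8, 39.6).
For a single future Bernoulli trial, P(success | data) = α/(α+β) = 0.5075.

0.5075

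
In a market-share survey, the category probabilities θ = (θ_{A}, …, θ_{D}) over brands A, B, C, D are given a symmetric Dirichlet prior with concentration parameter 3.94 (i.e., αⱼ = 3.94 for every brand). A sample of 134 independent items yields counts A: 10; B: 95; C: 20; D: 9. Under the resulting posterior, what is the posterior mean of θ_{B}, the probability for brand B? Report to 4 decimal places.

0.6607

The Dirichlet prior is conjugate to the Multinomial likelihood: each posterior αⱼ = prior αⱼ + observed count nⱼ.
Posterior concentration: (13.94, 98.94, 23.94, 12.94), total = 149.76.
E[θ_{B}|data] = α_{B}/Σα = 98.94/149.76 = 0.6607.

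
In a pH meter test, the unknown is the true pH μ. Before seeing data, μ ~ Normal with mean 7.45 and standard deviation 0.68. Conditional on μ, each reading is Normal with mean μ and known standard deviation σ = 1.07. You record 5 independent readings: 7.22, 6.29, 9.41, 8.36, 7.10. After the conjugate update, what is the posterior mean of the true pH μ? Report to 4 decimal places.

For Normal data with known variance σ², a Normal(μ₀, σ₀²) prior on μ is conjugate. Posterior precision = 1/σ₀² + n/σ²; posterior mean is the precision-weighted average of μ₀ and x̄.
Σxᵢ = 7.22 + 6.29 + 9.41 + 8.36 + 7.10 = 38.38, so n·x̄ = 38.38.
σ₀² = 0.68² = 0.4624, σ² = 1.07² = 1.1449; σ² + n·σ₀² = 1.1449 + 5·0.4624 = 3.4569.
Posterior mean = (μ₀/σ₀² + n·x̄/σ²)/(1/σ₀² + n/σ²) = (σ²·μ₀ + σ₀²·n·x̄)/(σ² + n·σ₀²) = (1.1449·7.45 + 0.4624·38.38)/3.4569 = 26.276417/3.4569 = 7.6012.

7.6012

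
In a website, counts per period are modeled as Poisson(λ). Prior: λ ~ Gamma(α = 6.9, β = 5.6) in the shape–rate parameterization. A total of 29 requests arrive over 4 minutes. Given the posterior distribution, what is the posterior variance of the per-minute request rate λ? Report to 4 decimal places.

0.3895

With a Gamma(shape α, rate β) prior, the Poisson likelihood is conjugate: the posterior is Gamma(α + ΣXᵢ, β + n).
Posterior: Gamma(α+S, β+n) = Gamma(6.9+29, 5.6+4) = Gamma(35.9, 9.6).
Var = α/β² = 35.9/9.6² = 0.3895.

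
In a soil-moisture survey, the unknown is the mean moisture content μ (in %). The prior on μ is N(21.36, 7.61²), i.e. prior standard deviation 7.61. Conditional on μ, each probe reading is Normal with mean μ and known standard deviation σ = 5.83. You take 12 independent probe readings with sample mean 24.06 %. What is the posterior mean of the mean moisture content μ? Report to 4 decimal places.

For Normal data with known variance σ², a Normal(μ₀, σ₀²) prior on μ is conjugate. Posterior precision = 1/σ₀² + n/σ²; posterior mean is the precision-weighted average of μ₀ and x̄.
n·x̄ = 12·24.06 = 288.72.
σ₀² = 7.61² = 57.9121, σ² = 5.83² = 33.9889; σ² + n·σ₀² = 33.9889 + 12·57.9121 = 728.9341.
Posterior mean = (μ₀/σ₀² + n·x̄/σ²)/(1/σ₀² + n/σ²) = (σ²·μ₀ + σ₀²·n·x̄)/(σ² + n·σ₀²) = (33.9889·21.36 + 57.9121·288.72)/728.9341 = 17446.384416/728.9341 = 23.9341.

23.9341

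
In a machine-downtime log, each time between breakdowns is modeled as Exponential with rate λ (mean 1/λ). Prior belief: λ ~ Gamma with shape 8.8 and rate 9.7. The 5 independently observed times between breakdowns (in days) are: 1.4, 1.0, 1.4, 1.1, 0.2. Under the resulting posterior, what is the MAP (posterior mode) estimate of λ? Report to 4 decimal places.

0.8649

With a Gamma(shape α, rate β) prior on the exponential rate λ, the posterior after n observations with total T = Σxᵢ is Gamma(α+n, β+T).
Sum of observations T = 5.1 days; n = 5.
Posterior: Gamma(8.8+5, 9.7+5.1) = Gamma(13.8, 14.8).
Mode = (α−1)/β = 0.8649.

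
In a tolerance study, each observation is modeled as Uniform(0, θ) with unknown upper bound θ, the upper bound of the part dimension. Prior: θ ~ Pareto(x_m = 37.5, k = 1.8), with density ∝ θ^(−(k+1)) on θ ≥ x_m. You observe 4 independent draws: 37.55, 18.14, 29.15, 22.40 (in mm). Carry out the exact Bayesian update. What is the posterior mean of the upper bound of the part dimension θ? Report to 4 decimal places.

45.3729

A Pareto(scale x_m, shape k) prior on the upper bound θ of Uniform(0, θ) is conjugate: posterior is Pareto(max(x_m, max xᵢ), k + n).
Sample maximum = 37.55; prior scale x_m = 37.5 → posterior scale = max = 37.55.
Posterior shape = 1.8 + 4 = 5.8.
E[θ|data] = k·x_m/(k−1) = 5.8·37.55/4.8 = 45.3729.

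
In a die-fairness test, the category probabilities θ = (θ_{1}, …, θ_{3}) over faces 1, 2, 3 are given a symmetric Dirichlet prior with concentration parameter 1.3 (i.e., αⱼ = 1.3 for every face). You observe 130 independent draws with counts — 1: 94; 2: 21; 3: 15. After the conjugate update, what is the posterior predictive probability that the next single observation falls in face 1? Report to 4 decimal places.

0.7117

The Dirichlet prior is conjugate to the Multinomial likelihood: each posterior αⱼ = prior αⱼ + observed count nⱼ.
Posterior concentration: (95.3, 22.3, 16.3), total = 133.9.
P(next = 1 | data) = α_{1}/Σα = 0.7117.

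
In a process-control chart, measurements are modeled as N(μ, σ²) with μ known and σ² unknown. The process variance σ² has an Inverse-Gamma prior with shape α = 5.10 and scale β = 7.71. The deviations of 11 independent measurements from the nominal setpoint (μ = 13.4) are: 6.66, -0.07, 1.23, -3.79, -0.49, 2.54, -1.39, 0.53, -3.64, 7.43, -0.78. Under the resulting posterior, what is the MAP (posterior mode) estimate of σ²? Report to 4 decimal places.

6.6218

With known mean μ and an Inverse-Gamma(α, β) prior on σ², the Normal likelihood is conjugate: posterior is Inv-Gamma(α + n/2, β + Σ(xᵢ−μ)²/2).
Σ(xᵢ−μ)² = (6.66)² + (-0.07)² + (1.23)² + (-3.79)² + (-0.49)² + (2.54)² + (-1.39)² + (0.53)² + (-3.64)² + (7.43)² + (-0.78)² = 138.2051.
Posterior: Inv-Gamma(5.10 + 11/2, 7.71 + 138.2051/2) = Inv-Gamma(10.60, 76.81255).
Mode = β/(α+1) = 76.81255/11.60 = 6.6218.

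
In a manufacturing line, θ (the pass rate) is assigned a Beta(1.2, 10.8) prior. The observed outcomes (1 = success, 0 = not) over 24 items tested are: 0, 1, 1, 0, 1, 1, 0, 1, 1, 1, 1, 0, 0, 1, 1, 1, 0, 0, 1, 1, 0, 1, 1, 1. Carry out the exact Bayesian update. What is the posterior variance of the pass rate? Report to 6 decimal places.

0.006743

The Beta prior is conjugate to a Binomial/Bernoulli likelihood; the update adds successes to α and failures to β.
Posterior: Beta(α+k, β+n−k) = Beta(1.2+16, 10.8+8) = Beta(17.2, 18.8).
Var = αβ/((α+β)²(α+β+1)) = 17.2·18.8/(36.0²·37.0) = 0.006743.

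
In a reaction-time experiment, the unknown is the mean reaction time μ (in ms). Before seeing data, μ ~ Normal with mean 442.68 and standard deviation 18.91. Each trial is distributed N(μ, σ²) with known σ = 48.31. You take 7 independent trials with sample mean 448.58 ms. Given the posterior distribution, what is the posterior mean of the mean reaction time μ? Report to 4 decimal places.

For Normal data with known variance σ², a Normal(μ₀, σ₀²) prior on μ is conjugate. Posterior precision = 1/σ₀² + n/σ²; posterior mean is the precision-weighted average of μ₀ and x̄.
n·x̄ = 7·448.58 = 3140.06.
σ₀² = 18.91² = 357.5881, σ² = 48.31² = 2333.8561; σ² + n·σ₀² = 2333.8561 + 7·357.5881 = 4836.9728.
Posterior mean = (μ₀/σ₀² + n·x̄/σ²)/(1/σ₀² + n/σ²) = (σ²·μ₀ + σ₀²·n·x̄)/(σ² + n·σ₀²) = (2333.8561·442.68 + 357.5881·3140.06)/4836.9728 = 2155999.507634/4836.9728 = 445.7332.

445.7332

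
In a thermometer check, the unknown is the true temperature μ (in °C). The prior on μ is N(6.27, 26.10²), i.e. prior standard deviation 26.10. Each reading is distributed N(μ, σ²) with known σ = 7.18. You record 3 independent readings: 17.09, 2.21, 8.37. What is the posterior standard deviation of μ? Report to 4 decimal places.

4.0941

For Normal data with known variance σ², a Normal(μ₀, σ₀²) prior on μ is conjugate. Posterior precision = 1/σ₀² + n/σ²; posterior mean is the precision-weighted average of μ₀ and x̄.
σ₀² = 26.10² = 681.21, σ² = 7.18² = 51.5524; σ² + n·σ₀² = 51.5524 + 3·681.21 = 2095.1824.
Posterior precision = 1/σ₀² + n/σ² = 1/681.21 + 3/51.5524 = (σ² + n·σ₀²)/(σ₀²σ²) = 2095.1824/(681.21·51.5524); posterior variance σₙ² = σ₀²σ²/(σ² + n·σ₀²) = 681.21·51.5524/2095.1824 = 16.761314.
Posterior SD = √σₙ² = √(681.21·51.5524/2095.1824) = 4.0941.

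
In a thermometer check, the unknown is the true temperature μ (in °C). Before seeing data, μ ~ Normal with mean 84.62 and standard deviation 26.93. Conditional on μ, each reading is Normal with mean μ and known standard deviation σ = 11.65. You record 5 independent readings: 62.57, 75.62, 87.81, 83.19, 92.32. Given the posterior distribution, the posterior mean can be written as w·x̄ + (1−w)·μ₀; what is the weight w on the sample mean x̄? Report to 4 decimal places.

0.9639

For Normal data with known variance σ², a Normal(μ₀, σ₀²) prior on μ is conjugate. Posterior precision = 1/σ₀² + n/σ²; posterior mean is the precision-weighted average of μ₀ and x̄.
σ₀² = 26.93² = 725.2249, σ² = 11.65² = 135.7225. Prior precision 1/σ₀² = 1/725.2249; data precision n/σ² = 5/135.7225.
w = (n/σ²)/(1/σ₀² + n/σ²) = n·σ₀²/(σ² + n·σ₀²) = 5·725.2249/(135.7225 + 5·725.2249) = 3626.1245/3761.847 = 0.9639.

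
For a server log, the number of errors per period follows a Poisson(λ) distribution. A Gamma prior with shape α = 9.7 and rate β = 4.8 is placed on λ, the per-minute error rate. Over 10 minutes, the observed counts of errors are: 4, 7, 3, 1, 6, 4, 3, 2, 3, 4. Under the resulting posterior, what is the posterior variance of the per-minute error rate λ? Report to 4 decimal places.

With a Gamma(shape α, rate β) prior, the Poisson likelihood is conjugate: the posterior is Gamma(α + ΣXᵢ, β + n).
Sum of counts S = 37 over n = 10 minutes.
Posterior: Gamma(α+S, β+n) = Gamma(9.7+37, 4.8+10) = Gamma(46.7, 14.8).
Var = α/β² = 46.7/14.8² = 0.2132.

0.2132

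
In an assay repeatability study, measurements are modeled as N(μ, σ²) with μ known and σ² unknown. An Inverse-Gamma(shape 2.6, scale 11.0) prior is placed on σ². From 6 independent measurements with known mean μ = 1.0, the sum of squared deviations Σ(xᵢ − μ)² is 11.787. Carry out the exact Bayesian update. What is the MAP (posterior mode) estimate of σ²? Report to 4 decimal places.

With known mean μ and an Inverse-Gamma(α, β) prior on σ², the Normal likelihood is conjugate: posterior is Inv-Gamma(α + n/2, β + Σ(xᵢ−μ)²/2).
Posterior: Inv-Gamma(2.6 + 6/2, 11.0 + 11.787/2) = Inv-Gamma(5.60, 16.8935).
Mode = β/(α+1) = 16.8935/6.60 = 2.5596.

2.5596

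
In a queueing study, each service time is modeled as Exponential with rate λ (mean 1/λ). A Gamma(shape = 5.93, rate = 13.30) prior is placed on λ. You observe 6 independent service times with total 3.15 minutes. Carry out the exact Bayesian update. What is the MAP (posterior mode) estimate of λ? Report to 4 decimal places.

With a Gamma(shape α, rate β) prior on the exponential rate λ, the posterior after n observations with total T = Σxᵢ is Gamma(α+n, β+T).
Posterior: Gamma(5.93+6, 13.30+3.15) = Gamma(11.93, 16.45).
Mode = (α−1)/β = 0.6644.

0.6644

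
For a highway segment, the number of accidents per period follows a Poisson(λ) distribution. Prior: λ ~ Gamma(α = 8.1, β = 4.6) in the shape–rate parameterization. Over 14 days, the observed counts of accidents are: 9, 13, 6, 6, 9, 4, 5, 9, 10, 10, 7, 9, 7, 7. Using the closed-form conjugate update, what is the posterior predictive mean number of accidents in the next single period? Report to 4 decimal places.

With a Gamma(shape α, rate β) prior, the Poisson likelihood is conjugate: the posterior is Gamma(α + ΣXᵢ, β + n).
Sum of counts S = 111 over n = 14 days.
Posterior: Gamma(α+S, β+n) = Gamma(8.1+111, 4.6+14) = Gamma(119.1, 18.6).
The predictive distribution for one future period is NegBinom with mean α/β = 6.4032.

6.4032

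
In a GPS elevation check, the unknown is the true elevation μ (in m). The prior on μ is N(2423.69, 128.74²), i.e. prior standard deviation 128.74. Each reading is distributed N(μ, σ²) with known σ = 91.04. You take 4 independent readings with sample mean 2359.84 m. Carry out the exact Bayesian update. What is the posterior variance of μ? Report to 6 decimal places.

1841.808554

For Normal data with known variance σ², a Normal(μ₀, σ₀²) prior on μ is conjugate. Posterior precision = 1/σ₀² + n/σ²; posterior mean is the precision-weighted average of μ₀ and x̄.
σ₀² = 128.74² = 16573.9876, σ² = 91.04² = 8288.2816; σ² + n·σ₀² = 8288.2816 + 4·16573.9876 = 74584.232.
Posterior precision = 1/σ₀² + n/σ² = 1/16573.9876 + 4/8288.2816 = (σ² + n·σ₀²)/(σ₀²σ²) = 74584.232/(16573.9876·8288.2816); posterior variance σₙ² = σ₀²σ²/(σ² + n·σ₀²) = 16573.9876·8288.2816/74584.232 = 1841.808554.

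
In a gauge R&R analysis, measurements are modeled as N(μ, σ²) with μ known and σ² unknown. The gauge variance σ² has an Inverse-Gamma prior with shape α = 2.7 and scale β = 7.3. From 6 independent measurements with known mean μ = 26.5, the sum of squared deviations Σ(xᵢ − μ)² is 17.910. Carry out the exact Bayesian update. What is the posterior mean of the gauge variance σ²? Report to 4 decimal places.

3.4585

With known mean μ and an Inverse-Gamma(α, β) prior on σ², the Normal likelihood is conjugate: posterior is Inv-Gamma(α + n/2, β + Σ(xᵢ−μ)²/2).
Posterior: Inv-Gamma(2.7 + 6/2, 7.3 + 17.910/2) = Inv-Gamma(5.70, 16.2550).
E[σ²|data] = β/(α−1) = 16.2550/4.70 = 3.4585.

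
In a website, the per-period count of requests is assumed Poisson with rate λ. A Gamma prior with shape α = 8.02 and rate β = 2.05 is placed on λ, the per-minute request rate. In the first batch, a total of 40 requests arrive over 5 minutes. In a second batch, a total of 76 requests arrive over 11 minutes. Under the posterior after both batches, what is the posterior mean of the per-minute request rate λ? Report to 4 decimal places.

6.8709

With a Gamma(shape α, rate β) prior, the Poisson likelihood is conjugate: the posterior is Gamma(α + ΣXᵢ, β + n).
After batch 1: Gamma(α+S, β+n) = Gamma(8.02+40, 2.05+5) = Gamma(48.02, 7.05).
After batch 2: Gamma(α+S, β+n) = Gamma(48.02+76, 7.05+11) = Gamma(124.02, 18.05).
Posterior mean = α/β = 124.02/18.05 = 6.8709.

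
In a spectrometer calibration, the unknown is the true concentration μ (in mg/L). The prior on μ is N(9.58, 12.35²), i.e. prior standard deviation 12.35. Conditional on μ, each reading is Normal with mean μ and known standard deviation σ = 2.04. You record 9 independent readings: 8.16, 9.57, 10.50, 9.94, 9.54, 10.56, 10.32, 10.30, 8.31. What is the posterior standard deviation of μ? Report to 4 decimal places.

0.6790

For Normal data with known variance σ², a Normal(μ₀, σ₀²) prior on μ is conjugate. Posterior precision = 1/σ₀² + n/σ²; posterior mean is the precision-weighted average of μ₀ and x̄.
σ₀² = 12.35² = 152.5225, σ² = 2.04² = 4.1616; σ² + n·σ₀² = 4.1616 + 9·152.5225 = 1376.8641.
Posterior precision = 1/σ₀² + n/σ² = 1/152.5225 + 9/4.1616 = (σ² + n·σ₀²)/(σ₀²σ²) = 1376.8641/(152.5225·4.1616); posterior variance σₙ² = σ₀²σ²/(σ² + n·σ₀²) = 152.5225·4.1616/1376.8641 = 0.461002.
Posterior SD = √σₙ² = √(152.5225·4.1616/1376.8641) = 0.6790.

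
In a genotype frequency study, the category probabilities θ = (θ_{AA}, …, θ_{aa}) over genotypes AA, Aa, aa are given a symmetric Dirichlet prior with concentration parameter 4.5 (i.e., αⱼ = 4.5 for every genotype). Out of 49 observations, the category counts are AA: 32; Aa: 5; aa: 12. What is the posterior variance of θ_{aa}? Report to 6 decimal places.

0.003060

The Dirichlet prior is conjugate to the Multinomial likelihood: each posterior αⱼ = prior αⱼ + observed count nⱼ.
Posterior concentration: (36.5, 9.5, 16.5), total = 62.5.
Var[θ_j] = α_j(Σα−α_j)/((Σα)²(Σα+1)) = 16.5·46.0/(62.5²·63.5) = 0.003060.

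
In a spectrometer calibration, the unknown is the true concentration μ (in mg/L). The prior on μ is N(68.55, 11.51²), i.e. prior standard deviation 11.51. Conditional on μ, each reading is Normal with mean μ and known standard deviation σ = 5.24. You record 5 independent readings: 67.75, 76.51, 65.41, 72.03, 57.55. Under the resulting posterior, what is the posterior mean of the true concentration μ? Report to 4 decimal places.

For Normal data with known variance σ², a Normal(μ₀, σ₀²) prior on μ is conjugate. Posterior precision = 1/σ₀² + n/σ²; posterior mean is the precision-weighted average of μ₀ and x̄.
Σxᵢ = 67.75 + 76.51 + 65.41 + 72.03 + 57.55 = 339.25, so n·x̄ = 339.25.
σ₀² = 11.51² = 132.4801, σ² = 5.24² = 27.4576; σ² + n·σ₀² = 27.4576 + 5·132.4801 = 689.8581.
Posterior mean = (μ₀/σ₀² + n·x̄/σ²)/(1/σ₀² + n/σ²) = (σ²·μ₀ + σ₀²·n·x̄)/(σ² + n·σ₀²) = (27.4576·68.55 + 132.4801·339.25)/689.8581 = 46826.092405/689.8581 = 67.8779.

67.8779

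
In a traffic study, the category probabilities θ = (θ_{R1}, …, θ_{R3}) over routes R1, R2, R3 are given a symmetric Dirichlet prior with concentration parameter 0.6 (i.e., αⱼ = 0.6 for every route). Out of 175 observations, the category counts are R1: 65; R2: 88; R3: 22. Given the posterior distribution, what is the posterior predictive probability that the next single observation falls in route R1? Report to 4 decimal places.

0.3710

The Dirichlet prior is conjugate to the Multinomial likelihood: each posterior αⱼ = prior αⱼ + observed count nⱼ.
Posterior concentration: (65.6, 88.6, 22.6), total = 176.8.
P(next = R1 | data) = α_{R1}/Σα = 0.3710.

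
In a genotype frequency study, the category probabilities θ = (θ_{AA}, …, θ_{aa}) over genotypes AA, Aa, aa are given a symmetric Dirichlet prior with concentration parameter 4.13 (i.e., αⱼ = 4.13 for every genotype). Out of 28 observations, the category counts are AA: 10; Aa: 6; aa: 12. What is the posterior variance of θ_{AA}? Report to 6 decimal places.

0.005495

The Dirichlet prior is conjugate to the Multinomial likelihood: each posterior αⱼ = prior αⱼ + observed count nⱼ.
Posterior concentration: (14.13, 10.13, 16.13), total = 40.39.
Var[θ_j] = α_j(Σα−α_j)/((Σα)²(Σα+1)) = 14.13·26.26/(40.39²·41.39) = 0.005495.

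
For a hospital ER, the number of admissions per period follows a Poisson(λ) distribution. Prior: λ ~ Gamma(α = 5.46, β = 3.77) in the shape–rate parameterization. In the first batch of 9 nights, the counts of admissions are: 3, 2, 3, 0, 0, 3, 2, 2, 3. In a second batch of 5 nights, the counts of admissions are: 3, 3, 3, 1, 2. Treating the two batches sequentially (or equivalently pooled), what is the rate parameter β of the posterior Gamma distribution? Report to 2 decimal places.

17.77

With a Gamma(shape α, rate β) prior, the Poisson likelihood is conjugate: the posterior is Gamma(α + ΣXᵢ, β + n).
Batch 1: sum of counts S = 18 over n = 9 nights.
After batch 1: Gamma(α+S, β+n) = Gamma(5.46+18, 3.77+9) = Gamma(23.46, 12.77).
Batch 2: sum of counts S = 12 over n = 5 nights.
After batch 2: Gamma(α+S, β+n) = Gamma(23.46+12, 12.77+5) = Gamma(35.46, 17.77).
Posterior β = 17.77.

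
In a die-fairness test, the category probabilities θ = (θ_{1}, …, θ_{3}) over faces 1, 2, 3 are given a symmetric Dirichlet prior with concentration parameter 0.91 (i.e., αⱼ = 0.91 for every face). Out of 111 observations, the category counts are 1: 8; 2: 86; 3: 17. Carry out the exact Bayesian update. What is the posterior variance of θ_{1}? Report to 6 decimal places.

The Dirichlet prior is conjugate to the Multinomial likelihood: each posterior αⱼ = prior αⱼ + observed count nⱼ.
Posterior concentration: (8.91, 86.91, 17.91), total = 113.73.
Var[θ_j] = α_j(Σα−α_j)/((Σα)²(Σα+1)) = 8.91·104.82/(113.73²·114.73) = 0.000629.

0.000629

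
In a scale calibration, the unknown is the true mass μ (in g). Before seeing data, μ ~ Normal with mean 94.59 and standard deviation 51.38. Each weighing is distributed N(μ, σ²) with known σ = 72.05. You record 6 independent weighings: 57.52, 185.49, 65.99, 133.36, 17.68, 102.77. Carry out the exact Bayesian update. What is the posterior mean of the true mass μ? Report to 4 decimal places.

93.9963

For Normal data with known variance σ², a Normal(μ₀, σ₀²) prior on μ is conjugate. Posterior precision = 1/σ₀² + n/σ²; posterior mean is the precision-weighted average of μ₀ and x̄.
Σxᵢ = 57.52 + 185.49 + 65.99 + 133.36 + 17.68 + 102.77 = 562.81, so n·x̄ = 562.81.
σ₀² = 51.38² = 2639.9044, σ² = 72.05² = 5191.2025; σ² + n·σ₀² = 5191.2025 + 6·2639.9044 = 21030.6289.
Posterior mean = (μ₀/σ₀² + n·x̄/σ²)/(1/σ₀² + n/σ²) = (σ²·μ₀ + σ₀²·n·x̄)/(σ² + n·σ₀²) = (5191.2025·94.59 + 2639.9044·562.81)/21030.6289 = 1976800.439839/21030.6289 = 93.9963.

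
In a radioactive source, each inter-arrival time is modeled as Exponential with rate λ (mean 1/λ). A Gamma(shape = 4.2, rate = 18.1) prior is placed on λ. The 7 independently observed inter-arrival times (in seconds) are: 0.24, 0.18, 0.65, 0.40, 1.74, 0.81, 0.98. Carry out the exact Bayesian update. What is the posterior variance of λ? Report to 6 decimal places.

0.020989

With a Gamma(shape α, rate β) prior on the exponential rate λ, the posterior after n observations with total T = Σxᵢ is Gamma(α+n, β+T).
Sum of observations T = 5.00 seconds; n = 7.
Posterior: Gamma(4.2+7, 18.1+5.00) = Gamma(11.2, 23.10).
Var = α/β² = 0.020989.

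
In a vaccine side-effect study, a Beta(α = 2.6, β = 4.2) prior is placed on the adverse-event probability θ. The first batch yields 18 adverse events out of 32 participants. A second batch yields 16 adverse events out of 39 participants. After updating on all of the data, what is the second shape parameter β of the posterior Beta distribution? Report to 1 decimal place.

The Beta prior is conjugate to a Binomial/Bernoulli likelihood; the update adds successes to α and failures to β.
After batch 1: Beta(2.6+18, 4.2+14) = Beta(20.6, 18.2).
After batch 2: Beta(20.6+16, 18.2+23) = Beta(36.6, 41.2).
Posterior β = 41.2.

41.2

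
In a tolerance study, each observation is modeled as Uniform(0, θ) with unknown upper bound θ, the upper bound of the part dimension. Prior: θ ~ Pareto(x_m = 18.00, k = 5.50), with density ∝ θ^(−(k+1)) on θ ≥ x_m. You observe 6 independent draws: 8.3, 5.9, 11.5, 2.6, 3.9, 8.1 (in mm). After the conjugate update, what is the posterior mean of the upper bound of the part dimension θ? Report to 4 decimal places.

19.7143

A Pareto(scale x_m, shape k) prior on the upper bound θ of Uniform(0, θ) is conjugate: posterior is Pareto(max(x_m, max xᵢ), k + n).
Sample maximum = 11.5; prior scale x_m = 18.00 → posterior scale = max = 18.00.
Posterior shape = 5.50 + 6 = 11.50.
E[θ|data] = k·x_m/(k−1) = 11.50·18.00/10.50 = 19.7143.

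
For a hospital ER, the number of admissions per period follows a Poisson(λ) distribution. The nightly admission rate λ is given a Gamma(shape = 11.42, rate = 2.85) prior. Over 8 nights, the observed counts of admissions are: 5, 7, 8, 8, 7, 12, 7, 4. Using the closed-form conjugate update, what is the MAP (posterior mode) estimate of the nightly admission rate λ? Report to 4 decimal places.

6.3060

With a Gamma(shape α, rate β) prior, the Poisson likelihood is conjugate: the posterior is Gamma(α + ΣXᵢ, β + n).
Sum of counts S = 58 over n = 8 nights.
Posterior: Gamma(α+S, β+n) = Gamma(11.42+58, 2.85+8) = Gamma(69.42, 10.85).
Mode of Gamma(α,β) for α≥1 is (α−1)/β = 68.42/10.85 = 6.3060.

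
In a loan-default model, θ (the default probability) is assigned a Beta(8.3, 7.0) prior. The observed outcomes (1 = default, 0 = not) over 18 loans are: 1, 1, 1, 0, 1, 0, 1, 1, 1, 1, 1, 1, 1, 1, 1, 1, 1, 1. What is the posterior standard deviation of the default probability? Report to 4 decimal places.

The Beta prior is conjugate to a Binomial/Bernoulli likelihood; the update adds successes to α and failures to β.
Posterior: Beta(α+k, β+n−k) = Beta(8.3+16, 7.0+2) = Beta(24.3, 9.0).
Var = αβ/((α+β)²(α+β+1)) = 24.3·9.0/(33.3²·34.3) = 0.00574998; SD = √0.00574998 = 0.0758.

0.0758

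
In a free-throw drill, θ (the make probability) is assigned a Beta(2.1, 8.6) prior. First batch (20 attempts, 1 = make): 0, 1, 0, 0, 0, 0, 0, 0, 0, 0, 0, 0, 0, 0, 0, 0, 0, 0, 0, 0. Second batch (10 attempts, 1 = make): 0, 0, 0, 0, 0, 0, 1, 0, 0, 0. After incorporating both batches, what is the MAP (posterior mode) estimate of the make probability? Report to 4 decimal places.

The Beta prior is conjugate to a Binomial/Bernoulli likelihood; the update adds successes to α and failures to β.
After batch 1: Beta(2.1+1, 8.6+19) = Beta(3.1, 27.6).
After batch 2: Beta(3.1+1, 27.6+9) = Beta(4.1, 36.6).
Mode of Beta(a,b) for a,b>1 is (a−1)/(a+b−2) = 3.1/38.7 = 0.0801.

0.0801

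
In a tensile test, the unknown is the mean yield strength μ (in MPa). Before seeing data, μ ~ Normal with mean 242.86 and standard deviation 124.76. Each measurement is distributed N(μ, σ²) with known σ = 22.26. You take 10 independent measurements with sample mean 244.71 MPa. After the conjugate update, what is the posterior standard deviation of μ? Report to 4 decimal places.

7.0281

For Normal data with known variance σ², a Normal(μ₀, σ₀²) prior on μ is conjugate. Posterior precision = 1/σ₀² + n/σ²; posterior mean is the precision-weighted average of μ₀ and x̄.
σ₀² = 124.76² = 15565.0576, σ² = 22.26² = 495.5076; σ² + n·σ₀² = 495.5076 + 10·15565.0576 = 156146.0836.
Posterior precision = 1/σ₀² + n/σ² = 1/15565.0576 + 10/495.5076 = (σ² + n·σ₀²)/(σ₀²σ²) = 156146.0836/(15565.0576·495.5076); posterior variance σₙ² = σ₀²σ²/(σ² + n·σ₀²) = 15565.0576·495.5076/156146.0836 = 49.393518.
Posterior SD = √σₙ² = √(15565.0576·495.5076/156146.0836) = 7.0281.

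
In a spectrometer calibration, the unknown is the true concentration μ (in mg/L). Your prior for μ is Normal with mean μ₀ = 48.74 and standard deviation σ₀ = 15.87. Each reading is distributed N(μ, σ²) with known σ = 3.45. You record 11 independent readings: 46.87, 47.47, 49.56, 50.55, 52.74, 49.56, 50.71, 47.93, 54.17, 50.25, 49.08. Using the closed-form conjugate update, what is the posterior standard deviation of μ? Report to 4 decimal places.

For Normal data with known variance σ², a Normal(μ₀, σ₀²) prior on μ is conjugate. Posterior precision = 1/σ₀² + n/σ²; posterior mean is the precision-weighted average of μ₀ and x̄.
σ₀² = 15.87² = 251.8569, σ² = 3.45² = 11.9025; σ² + n·σ₀² = 11.9025 + 11·251.8569 = 2782.3284.
Posterior precision = 1/σ₀² + n/σ² = 1/251.8569 + 11/11.9025 = (σ² + n·σ₀²)/(σ₀²σ²) = 2782.3284/(251.8569·11.9025); posterior variance σₙ² = σ₀²σ²/(σ² + n·σ₀²) = 251.8569·11.9025/2782.3284 = 1.077417.
Posterior SD = √σₙ² = √(251.8569·11.9025/2782.3284) = 1.0380.

1.0380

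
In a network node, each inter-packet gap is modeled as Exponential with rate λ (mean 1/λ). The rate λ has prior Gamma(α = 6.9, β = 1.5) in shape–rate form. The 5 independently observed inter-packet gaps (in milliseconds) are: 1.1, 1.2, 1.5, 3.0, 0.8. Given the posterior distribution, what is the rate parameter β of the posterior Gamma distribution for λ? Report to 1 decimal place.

With a Gamma(shape α, rate β) prior on the exponential rate λ, the posterior after n observations with total T = Σxᵢ is Gamma(α+n, β+T).
Sum of observations T = 7.6 milliseconds; n = 5.
Posterior: Gamma(6.9+5, 1.5+7.6) = Gamma(11.9, 9.1).
Posterior β = 9.1.

9.1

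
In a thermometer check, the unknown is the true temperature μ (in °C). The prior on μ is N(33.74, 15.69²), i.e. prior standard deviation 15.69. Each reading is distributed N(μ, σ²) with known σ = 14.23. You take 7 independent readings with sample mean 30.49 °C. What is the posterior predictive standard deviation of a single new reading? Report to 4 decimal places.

15.1122

For Normal data with known variance σ², a Normal(μ₀, σ₀²) prior on μ is conjugate. Posterior precision = 1/σ₀² + n/σ²; posterior mean is the precision-weighted average of μ₀ and x̄.
σ₀² = 15.69² = 246.1761, σ² = 14.23² = 202.4929; σ² + n·σ₀² = 202.4929 + 7·246.1761 = 1925.7256.
Posterior precision = 1/σ₀² + n/σ² = 1/246.1761 + 7/202.4929 = (σ² + n·σ₀²)/(σ₀²σ²) = 1925.7256/(246.1761·202.4929); posterior variance σₙ² = σ₀²σ²/(σ² + n·σ₀²) = 246.1761·202.4929/1925.7256 = 25.885782.
Predictive variance for one new observation = σₙ² + σ² = 246.1761·202.4929/1925.7256 + 202.4929 = σ²·(σ₀² + 1925.7256)/1925.7256 = 202.4929·2171.9017/1925.7256 = 228.378682; SD = √(202.4929·2171.9017/1925.7256) = 15.1122.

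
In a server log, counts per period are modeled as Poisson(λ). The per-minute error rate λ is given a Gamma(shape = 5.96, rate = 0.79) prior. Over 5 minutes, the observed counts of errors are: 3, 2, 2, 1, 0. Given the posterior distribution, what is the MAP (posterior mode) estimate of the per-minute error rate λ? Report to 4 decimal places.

With a Gamma(shape α, rate β) prior, the Poisson likelihood is conjugate: the posterior is Gamma(α + ΣXᵢ, β + n).
Sum of counts S = 8 over n = 5 minutes.
Posterior: Gamma(α+S, β+n) = Gamma(5.96+8, 0.79+5) = Gamma(13.96, 5.79).
Mode of Gamma(α,β) for α≥1 is (α−1)/β = 12.96/5.79 = 2.2383.

2.2383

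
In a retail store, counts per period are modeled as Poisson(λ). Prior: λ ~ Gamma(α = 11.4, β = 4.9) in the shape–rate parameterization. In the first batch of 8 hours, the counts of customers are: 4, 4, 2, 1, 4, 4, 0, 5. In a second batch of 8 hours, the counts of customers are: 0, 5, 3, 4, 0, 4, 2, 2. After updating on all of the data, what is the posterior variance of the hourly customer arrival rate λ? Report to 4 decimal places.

0.1268

With a Gamma(shape α, rate β) prior, the Poisson likelihood is conjugate: the posterior is Gamma(α + ΣXᵢ, β + n).
Batch 1: sum of counts S = 24 over n = 8 hours.
After batch 1: Gamma(α+S, β+n) = Gamma(11.4+24, 4.9+8) = Gamma(35.4, 12.9).
Batch 2: sum of counts S = 20 over n = 8 hours.
After batch 2: Gamma(α+S, β+n) = Gamma(35.4+20, 12.9+8) = Gamma(55.4, 20.9).
Var = α/β² = 55.4/20.9² = 0.1268.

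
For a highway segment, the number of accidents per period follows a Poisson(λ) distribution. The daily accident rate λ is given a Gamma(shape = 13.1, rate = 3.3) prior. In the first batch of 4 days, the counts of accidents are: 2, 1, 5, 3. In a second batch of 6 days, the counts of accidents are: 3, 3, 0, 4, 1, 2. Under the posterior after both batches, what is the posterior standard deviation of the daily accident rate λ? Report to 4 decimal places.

With a Gamma(shape α, rate β) prior, the Poisson likelihood is conjugate: the posterior is Gamma(α + ΣXᵢ, β + n).
Batch 1: sum of counts S = 11 over n = 4 days.
After batch 1: Gamma(α+S, β+n) = Gamma(13.1+11, 3.3+4) = Gamma(24.1, 7.3).
Batch 2: sum of counts S = 13 over n = 6 days.
After batch 2: Gamma(α+S, β+n) = Gamma(24.1+13, 7.3+6) = Gamma(37.1, 13.3).
SD = √α/β = √37.1/13.3 = 0.4580.

0.4580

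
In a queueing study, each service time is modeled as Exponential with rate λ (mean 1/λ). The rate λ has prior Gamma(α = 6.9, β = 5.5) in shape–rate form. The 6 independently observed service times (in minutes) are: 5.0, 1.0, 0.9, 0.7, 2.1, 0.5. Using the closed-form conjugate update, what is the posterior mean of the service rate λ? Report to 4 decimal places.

0.8217

With a Gamma(shape α, rate β) prior on the exponential rate λ, the posterior after n observations with total T = Σxᵢ is Gamma(α+n, β+T).
Sum of observations T = 10.2 minutes; n = 6.
Posterior: Gamma(6.9+6, 5.5+10.2) = Gamma(12.9, 15.7).
Posterior mean of λ = α/β = 12.9/15.7 = 0.8217.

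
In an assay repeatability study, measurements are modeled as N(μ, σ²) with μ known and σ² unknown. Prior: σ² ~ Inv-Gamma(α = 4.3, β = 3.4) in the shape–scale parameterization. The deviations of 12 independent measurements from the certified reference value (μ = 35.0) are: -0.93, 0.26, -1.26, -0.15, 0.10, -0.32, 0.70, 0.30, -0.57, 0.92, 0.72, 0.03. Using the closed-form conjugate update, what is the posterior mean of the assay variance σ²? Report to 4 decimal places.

With known mean μ and an Inverse-Gamma(α, β) prior on σ², the Normal likelihood is conjugate: posterior is Inv-Gamma(α + n/2, β + Σ(xᵢ−μ)²/2).
Σ(xᵢ−μ)² = (-0.93)² + (0.26)² + (-1.26)² + (-0.15)² + (0.10)² + (-0.32)² + (0.70)² + (0.30)² + (-0.57)² + (0.92)² + (0.72)² + (0.03)² = 4.9256.
Posterior: Inv-Gamma(4.3 + 12/2, 3.4 + 4.9256/2) = Inv-Gamma(10.30, 5.86280).
E[σ²|data] = β/(α−1) = 5.86280/9.30 = 0.6304.

0.6304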